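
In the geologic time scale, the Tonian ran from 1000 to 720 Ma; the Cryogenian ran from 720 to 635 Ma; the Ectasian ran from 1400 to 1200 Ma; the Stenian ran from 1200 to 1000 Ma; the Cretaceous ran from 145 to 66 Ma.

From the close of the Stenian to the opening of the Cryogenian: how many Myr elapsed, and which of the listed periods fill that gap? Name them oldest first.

The Stenian closes at 1000 Ma and the Cryogenian opens at 720 Ma, so the interval is 1000 − 720 = 280 Myr.
A period fits inside if it starts at or after 1000 Ma and ends at or before 720 Ma; oldest first that gives Tonian.

280 million years; Tonian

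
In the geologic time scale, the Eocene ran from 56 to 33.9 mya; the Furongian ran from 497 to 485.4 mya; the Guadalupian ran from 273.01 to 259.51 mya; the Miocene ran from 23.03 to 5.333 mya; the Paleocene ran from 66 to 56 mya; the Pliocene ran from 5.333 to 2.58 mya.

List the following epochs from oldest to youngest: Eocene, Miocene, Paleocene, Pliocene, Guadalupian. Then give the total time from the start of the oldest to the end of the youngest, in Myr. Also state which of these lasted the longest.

Guadalupian, Paleocene, Eocene, Miocene, Pliocene; total span 270.43 Myr; longest is Eocene

Start ages (Ma): Guadalupian 273.01, Paleocene 66, Eocene 56, Miocene 23.03, Pliocene 5.333.
Ordered oldest to youngest: Guadalupian, Paleocene, Eocene, Miocene, Pliocene.
Span = 273.01 − 2.58 = 270.43 Myr.
Durations: Paleocene 10, Eocene 22.1, Miocene 17.697, Guadalupian 13.5, Pliocene 2.753 → longest is Eocene (22.1 Myr).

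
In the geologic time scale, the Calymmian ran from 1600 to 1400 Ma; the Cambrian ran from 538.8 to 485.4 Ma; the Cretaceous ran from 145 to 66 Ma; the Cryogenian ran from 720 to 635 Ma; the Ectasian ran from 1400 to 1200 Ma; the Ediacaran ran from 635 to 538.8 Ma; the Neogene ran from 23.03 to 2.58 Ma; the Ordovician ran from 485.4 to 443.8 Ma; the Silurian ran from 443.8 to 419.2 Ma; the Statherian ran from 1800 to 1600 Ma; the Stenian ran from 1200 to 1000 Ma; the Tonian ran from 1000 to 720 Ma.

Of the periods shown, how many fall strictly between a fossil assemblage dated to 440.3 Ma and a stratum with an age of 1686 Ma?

8

The older date is 1686 Ma and the younger is 440.3 Ma.
Periods with start < 1686 and end > 440.3 Ma: Calymmian (1600–1400), Ectasian (1400–1200), Stenian (1200–1000), Tonian (1000–720), Cryogenian (720–635), Ediacaran (635–538.8), Cambrian (538.8–485.4), Ordovician (485.4–443.8).
That is 8 complete periods.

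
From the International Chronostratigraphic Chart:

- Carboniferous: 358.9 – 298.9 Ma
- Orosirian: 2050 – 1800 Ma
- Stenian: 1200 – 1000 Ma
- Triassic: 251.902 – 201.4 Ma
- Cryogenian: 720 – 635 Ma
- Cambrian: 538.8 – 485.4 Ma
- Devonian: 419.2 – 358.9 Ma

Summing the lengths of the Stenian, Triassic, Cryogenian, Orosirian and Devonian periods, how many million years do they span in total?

645.802 million years

Duration is start − end for each: (1200 − 1000) + (251.902 − 201.4) + (720 − 635) + (2050 − 1800) + (419.2 − 358.9).
That is 200 + 50.502 + 85 + 250 + 60.3, which totals 645.802 million years.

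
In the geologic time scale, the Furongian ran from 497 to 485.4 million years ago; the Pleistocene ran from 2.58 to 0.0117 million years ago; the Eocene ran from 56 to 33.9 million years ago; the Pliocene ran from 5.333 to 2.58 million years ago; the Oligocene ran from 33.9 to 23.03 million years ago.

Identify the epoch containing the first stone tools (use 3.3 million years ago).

3.3 Ma lies between 5.333 and 2.58 Ma, so it falls in the Pliocene.

Pliocene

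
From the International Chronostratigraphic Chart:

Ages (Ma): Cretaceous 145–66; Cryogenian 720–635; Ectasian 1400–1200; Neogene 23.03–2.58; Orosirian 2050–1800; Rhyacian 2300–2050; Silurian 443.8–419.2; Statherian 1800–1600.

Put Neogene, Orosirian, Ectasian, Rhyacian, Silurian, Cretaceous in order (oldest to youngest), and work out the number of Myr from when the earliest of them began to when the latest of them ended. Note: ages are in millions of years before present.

From the excerpt: Neogene 23.03–2.58; Orosirian 2050–1800; Ectasian 1400–1200; Rhyacian 2300–2050; Silurian 443.8–419.2; Cretaceous 145–66 (Ma).
Larger Ma is earlier, so the oldest is Rhyacian and the youngest is Neogene; oldest to youngest: Rhyacian, Orosirian, Ectasian, Silurian, Cretaceous, Neogene.
Oldest start 2300 minus youngest end 2.58 gives 2297.42 Myr overall.

Rhyacian → Orosirian → Ectasian → Silurian → Cretaceous → Neogene; total span 2297.42 Myr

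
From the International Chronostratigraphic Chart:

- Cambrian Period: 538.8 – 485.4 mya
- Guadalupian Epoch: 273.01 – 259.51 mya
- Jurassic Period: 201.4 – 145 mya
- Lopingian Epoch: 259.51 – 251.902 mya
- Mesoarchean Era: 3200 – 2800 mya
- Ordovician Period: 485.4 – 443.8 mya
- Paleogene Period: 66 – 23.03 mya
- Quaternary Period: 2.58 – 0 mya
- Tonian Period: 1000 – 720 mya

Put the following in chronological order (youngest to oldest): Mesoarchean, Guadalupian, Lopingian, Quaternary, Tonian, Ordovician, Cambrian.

Quaternary, then Lopingian, then Guadalupian, then Ordovician, then Cambrian, then Tonian, then Mesoarchean

Read off each span (Ma): Mesoarchean 3200–2800; Guadalupian 273.01–259.51; Lopingian 259.51–251.902; Quaternary 2.58–0; Tonian 1000–720; Ordovician 485.4–443.8; Cambrian 538.8–485.4.
Larger Ma is older, so oldest→youngest is Mesoarchean, Tonian, Cambrian, Ordovician, Guadalupian, Lopingian, Quaternary; reverse it for youngest→oldest.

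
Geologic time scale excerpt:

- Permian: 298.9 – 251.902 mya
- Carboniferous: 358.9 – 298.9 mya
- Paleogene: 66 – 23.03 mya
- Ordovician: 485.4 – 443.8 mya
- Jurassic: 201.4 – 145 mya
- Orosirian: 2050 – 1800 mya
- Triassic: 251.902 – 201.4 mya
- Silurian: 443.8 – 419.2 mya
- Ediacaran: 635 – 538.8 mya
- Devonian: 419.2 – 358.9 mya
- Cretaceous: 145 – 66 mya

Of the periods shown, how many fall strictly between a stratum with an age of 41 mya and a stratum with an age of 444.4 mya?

444.4 Ma sits inside the Ordovician (485.4–443.8) and 41 Ma inside the Paleogene (66–23.03); neither of those is wholly between the two dates.
The listed periods lying completely between them are Silurian, Devonian, Carboniferous, Permian, Triassic, Jurassic, Cretaceous — 7 in all.

7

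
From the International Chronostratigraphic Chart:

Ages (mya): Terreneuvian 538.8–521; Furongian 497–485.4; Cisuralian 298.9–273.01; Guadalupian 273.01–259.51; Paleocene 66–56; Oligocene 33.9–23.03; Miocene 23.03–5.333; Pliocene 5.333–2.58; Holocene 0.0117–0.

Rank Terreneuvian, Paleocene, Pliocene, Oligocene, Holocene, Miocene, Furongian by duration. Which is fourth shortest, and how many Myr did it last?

Durations: Terreneuvian 17.8; Paleocene 10; Pliocene 2.753; Oligocene 10.87; Holocene 0.0117; Miocene 17.697; Furongian 11.6 Myr.
Sorted shortest-first: Holocene (0.0117), Pliocene (2.753), Paleocene (10), Oligocene (10.87), Furongian (11.6), Miocene (17.697), Terreneuvian (17.8).
The fourth shortest is Oligocene at 10.87 Myr.

Oligocene, 10.87 million years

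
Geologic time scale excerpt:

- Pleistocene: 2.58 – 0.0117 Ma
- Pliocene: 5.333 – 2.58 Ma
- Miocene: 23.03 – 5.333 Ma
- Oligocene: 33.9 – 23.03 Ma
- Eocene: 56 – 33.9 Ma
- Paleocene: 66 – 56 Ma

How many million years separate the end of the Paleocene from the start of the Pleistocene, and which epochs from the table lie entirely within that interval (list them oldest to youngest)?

The Paleocene closes at 56 Ma and the Pleistocene opens at 2.58 Ma, so the interval is 56 − 2.58 = 53.42 Myr.
An epoch fits inside if it starts at or after 56 Ma and ends at or before 2.58 Ma; oldest first that gives Eocene, Oligocene, Miocene, Pliocene.

53.42 million years; Eocene, Oligocene, Miocene, Pliocene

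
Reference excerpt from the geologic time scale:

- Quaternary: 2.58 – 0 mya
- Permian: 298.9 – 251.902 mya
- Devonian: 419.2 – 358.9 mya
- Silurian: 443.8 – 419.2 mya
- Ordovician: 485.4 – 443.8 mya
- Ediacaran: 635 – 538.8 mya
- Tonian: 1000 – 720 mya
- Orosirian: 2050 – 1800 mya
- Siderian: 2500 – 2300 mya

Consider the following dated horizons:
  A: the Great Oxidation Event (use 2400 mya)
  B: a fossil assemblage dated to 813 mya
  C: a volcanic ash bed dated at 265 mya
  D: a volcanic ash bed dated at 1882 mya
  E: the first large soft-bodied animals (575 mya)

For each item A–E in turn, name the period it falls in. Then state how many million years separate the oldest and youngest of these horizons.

A — Siderian; B — Tonian; C — Permian; D — Orosirian; E — Ediacaran; span 2135 million years

Match each age against the start–end ranges in the excerpt: A = 2400 Ma → Siderian (2500–2300); B = 813 Ma → Tonian (1000–720); C = 265 Ma → Permian (298.9–251.902); D = 1882 Ma → Orosirian (2050–1800); E = 575 Ma → Ediacaran (635–538.8).
The largest age is 2400 Ma and the smallest is 265 Ma; their difference is 2135 Myr.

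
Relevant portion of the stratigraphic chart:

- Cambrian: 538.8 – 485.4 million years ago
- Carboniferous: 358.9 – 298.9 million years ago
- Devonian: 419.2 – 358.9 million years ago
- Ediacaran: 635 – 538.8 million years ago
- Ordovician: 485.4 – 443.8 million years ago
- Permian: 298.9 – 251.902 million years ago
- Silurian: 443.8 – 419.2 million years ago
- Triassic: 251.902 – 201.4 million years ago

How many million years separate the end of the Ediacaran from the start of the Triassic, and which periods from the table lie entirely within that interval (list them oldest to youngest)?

286.898 million years; Cambrian, Ordovician, Silurian, Devonian, Carboniferous, Permian

End of Ediacaran = 538.8 Ma; start of Triassic = 251.902 Ma.
Gap = 538.8 − 251.902 = 286.898 Myr.
Periods wholly inside 538.8–251.902 Ma: Cambrian (538.8–485.4), Ordovician (485.4–443.8), Silurian (443.8–419.2), Devonian (419.2–358.9), Carboniferous (358.9–298.9), Permian (298.9–251.902).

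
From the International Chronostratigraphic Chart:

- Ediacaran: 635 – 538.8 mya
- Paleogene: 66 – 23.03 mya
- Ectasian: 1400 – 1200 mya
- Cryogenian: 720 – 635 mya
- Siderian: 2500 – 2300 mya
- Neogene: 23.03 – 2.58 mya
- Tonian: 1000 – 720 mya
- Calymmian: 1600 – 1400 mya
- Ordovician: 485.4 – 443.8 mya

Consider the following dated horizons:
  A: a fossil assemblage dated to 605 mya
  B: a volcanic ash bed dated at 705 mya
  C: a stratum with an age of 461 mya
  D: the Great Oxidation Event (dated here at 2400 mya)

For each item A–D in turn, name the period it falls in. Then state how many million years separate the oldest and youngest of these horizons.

A — Ediacaran; B — Cryogenian; C — Ordovician; D — Siderian; span 1939 million years

A: 605 Ma lies in 635–538.8 Ma, so Ediacaran.
B: 705 Ma lies in 720–635 Ma, so Cryogenian.
C: 461 Ma lies in 485.4–443.8 Ma, so Ordovician.
D: 2400 Ma lies in 2500–2300 Ma, so Siderian.
Oldest = 2400 Ma, youngest = 461 Ma → span 1939 Myr.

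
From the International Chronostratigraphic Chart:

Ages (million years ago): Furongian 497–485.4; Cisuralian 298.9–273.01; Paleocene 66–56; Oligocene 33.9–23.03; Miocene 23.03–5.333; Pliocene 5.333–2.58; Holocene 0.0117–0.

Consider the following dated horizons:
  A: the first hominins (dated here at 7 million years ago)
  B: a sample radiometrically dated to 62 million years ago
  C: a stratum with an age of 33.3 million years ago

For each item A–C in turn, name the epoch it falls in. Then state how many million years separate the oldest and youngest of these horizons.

A — Miocene; B — Paleocene; C — Oligocene; span 55 million years

Match each age against the start–end ranges in the excerpt: A = 7 Ma → Miocene (23.03–5.333); B = 62 Ma → Paleocene (66–56); C = 33.3 Ma → Oligocene (33.9–23.03).
The largest age is 62 Ma and the smallest is 7 Ma; their difference is 55 Myr.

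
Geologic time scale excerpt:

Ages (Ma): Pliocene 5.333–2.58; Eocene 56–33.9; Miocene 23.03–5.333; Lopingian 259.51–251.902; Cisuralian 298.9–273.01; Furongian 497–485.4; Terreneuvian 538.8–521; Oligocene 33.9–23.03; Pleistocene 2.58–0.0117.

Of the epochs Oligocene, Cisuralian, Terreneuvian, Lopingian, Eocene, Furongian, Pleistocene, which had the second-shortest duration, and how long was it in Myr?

Durations: Oligocene 10.87; Cisuralian 25.89; Terreneuvian 17.8; Lopingian 7.608; Eocene 22.1; Furongian 11.6; Pleistocene 2.5683 Myr.
Sorted shortest-first: Pleistocene (2.5683), Lopingian (7.608), Oligocene (10.87), Furongian (11.6), Terreneuvian (17.8), Eocene (22.1), Cisuralian (25.89).
The second shortest is Lopingian at 7.608 Myr.

Lopingian, 7.608 million years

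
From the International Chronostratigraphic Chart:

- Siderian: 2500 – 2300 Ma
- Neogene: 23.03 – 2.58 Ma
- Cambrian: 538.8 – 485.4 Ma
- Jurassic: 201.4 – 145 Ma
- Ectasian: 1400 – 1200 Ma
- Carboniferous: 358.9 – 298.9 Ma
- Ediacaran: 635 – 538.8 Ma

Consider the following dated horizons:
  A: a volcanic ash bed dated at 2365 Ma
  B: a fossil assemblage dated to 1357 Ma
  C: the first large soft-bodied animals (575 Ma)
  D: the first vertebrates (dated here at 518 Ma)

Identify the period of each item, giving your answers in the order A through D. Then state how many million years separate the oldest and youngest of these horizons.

A — Siderian; B — Ectasian; C — Ediacaran; D — Cambrian; span 1847 million years

Match each age against the start–end ranges in the excerpt: A = 2365 Ma → Siderian (2500–2300); B = 1357 Ma → Ectasian (1400–1200); C = 575 Ma → Ediacaran (635–538.8); D = 518 Ma → Cambrian (538.8–485.4).
The largest age is 2365 Ma and the smallest is 518 Ma; their difference is 1847 Myr.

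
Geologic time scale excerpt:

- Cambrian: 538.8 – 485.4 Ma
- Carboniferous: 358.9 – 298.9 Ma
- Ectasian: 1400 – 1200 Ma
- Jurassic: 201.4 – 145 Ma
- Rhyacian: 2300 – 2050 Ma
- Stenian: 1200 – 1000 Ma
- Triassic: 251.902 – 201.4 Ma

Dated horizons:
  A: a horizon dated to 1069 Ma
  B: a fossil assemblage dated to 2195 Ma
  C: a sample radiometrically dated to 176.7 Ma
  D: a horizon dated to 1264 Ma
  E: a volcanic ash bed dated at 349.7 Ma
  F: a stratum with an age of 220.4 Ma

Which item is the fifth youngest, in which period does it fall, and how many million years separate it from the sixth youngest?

D, in the Ectasian; 931 million years to B

Sorted youngest-first by Ma: C (176.7), F (220.4), E (349.7), A (1069), D (1264), B (2195).
The fifth youngest is D at 1264 Ma, which lies in 1400–1200 Ma: the Ectasian.
The sixth youngest is B at 2195 Ma; separation = |1264 − 2195| = 931 Myr.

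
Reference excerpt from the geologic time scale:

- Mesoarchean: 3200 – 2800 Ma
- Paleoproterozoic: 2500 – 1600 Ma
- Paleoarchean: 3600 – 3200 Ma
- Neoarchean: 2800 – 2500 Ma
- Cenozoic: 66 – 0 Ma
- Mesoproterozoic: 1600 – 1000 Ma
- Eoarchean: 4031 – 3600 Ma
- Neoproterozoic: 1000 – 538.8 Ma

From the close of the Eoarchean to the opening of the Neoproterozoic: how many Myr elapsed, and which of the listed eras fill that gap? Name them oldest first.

2600 million years; Paleoarchean, Mesoarchean, Neoarchean, Paleoproterozoic, Mesoproterozoic

The Eoarchean closes at 3600 Ma and the Neoproterozoic opens at 1000 Ma, so the interval is 3600 − 1000 = 2600 Myr.
An era fits inside if it starts at or after 3600 Ma and ends at or before 1000 Ma; oldest first that gives Paleoarchean, Mesoarchean, Neoarchean, Paleoproterozoic, Mesoproterozoic.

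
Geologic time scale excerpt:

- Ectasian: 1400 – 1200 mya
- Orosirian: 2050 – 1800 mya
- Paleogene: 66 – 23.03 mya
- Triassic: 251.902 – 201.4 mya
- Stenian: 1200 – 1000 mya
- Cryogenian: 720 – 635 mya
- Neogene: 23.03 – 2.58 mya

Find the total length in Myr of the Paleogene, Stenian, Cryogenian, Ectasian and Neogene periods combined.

Each duration: Paleogene = 42.97; Stenian = 200; Cryogenian = 85; Ectasian = 200; Neogene = 20.45.
Sum: 42.97 + 200 + 85 + 200 + 20.45 = 548.42 Myr.

548.42 million years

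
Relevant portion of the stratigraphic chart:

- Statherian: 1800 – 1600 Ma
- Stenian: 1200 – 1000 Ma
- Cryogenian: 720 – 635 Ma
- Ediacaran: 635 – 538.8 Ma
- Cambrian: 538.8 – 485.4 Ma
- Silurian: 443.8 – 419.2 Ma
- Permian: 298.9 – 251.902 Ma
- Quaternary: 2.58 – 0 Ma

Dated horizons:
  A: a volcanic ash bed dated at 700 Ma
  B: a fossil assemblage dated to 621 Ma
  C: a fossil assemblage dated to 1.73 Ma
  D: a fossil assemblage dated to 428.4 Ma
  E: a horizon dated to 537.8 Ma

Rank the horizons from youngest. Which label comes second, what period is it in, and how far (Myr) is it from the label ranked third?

Sorted youngest-first by Ma: C (1.73), D (428.4), E (537.8), B (621), A (700).
The second youngest is D at 428.4 Ma, which lies in 443.8–419.2 Ma: the Silurian.
The third youngest is E at 537.8 Ma; separation = |428.4 − 537.8| = 109.4 Myr.

D, in the Silurian; 109.4 million years to E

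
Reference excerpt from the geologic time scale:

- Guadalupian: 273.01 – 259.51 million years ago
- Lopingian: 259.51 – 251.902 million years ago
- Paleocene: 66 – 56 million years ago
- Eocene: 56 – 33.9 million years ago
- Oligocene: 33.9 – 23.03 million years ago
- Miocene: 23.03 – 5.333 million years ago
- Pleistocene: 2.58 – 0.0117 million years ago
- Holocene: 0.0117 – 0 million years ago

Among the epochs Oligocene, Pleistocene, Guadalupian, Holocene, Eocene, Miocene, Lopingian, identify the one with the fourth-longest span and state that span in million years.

Oligocene, 10.87 million years

Durations: Oligocene 10.87; Pleistocene 2.5683; Guadalupian 13.5; Holocene 0.0117; Eocene 22.1; Miocene 17.697; Lopingian 7.608 Myr.
Sorted longest-first: Eocene (22.1), Miocene (17.697), Guadalupian (13.5), Oligocene (10.87), Lopingian (7.608), Pleistocene (2.5683), Holocene (0.0117).
The fourth longest is Oligocene at 10.87 Myr.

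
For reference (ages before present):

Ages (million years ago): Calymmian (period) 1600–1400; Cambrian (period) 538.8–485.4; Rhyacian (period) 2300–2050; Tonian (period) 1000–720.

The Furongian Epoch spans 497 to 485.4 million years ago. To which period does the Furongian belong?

Cambrian

The Furongian (497–485.4 Ma) lies entirely within 538.8–485.4 Ma, the Cambrian Period.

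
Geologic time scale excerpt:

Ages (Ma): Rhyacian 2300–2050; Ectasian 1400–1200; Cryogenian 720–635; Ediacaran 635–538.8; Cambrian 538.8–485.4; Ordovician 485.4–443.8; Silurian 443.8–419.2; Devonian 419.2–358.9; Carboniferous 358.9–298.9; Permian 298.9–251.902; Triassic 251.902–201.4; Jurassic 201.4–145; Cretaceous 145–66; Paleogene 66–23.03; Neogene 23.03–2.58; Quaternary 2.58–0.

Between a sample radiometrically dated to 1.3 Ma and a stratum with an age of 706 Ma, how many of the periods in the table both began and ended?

12

706 Ma sits inside the Cryogenian (720–635) and 1.3 Ma inside the Quaternary (2.58–0); neither of those is wholly between the two dates.
The listed periods lying completely between them are Ediacaran, Cambrian, Ordovician, Silurian, Devonian, Carboniferous, Permian, Triassic, Jurassic, Cretaceous, Paleogene, Neogene — 12 in all.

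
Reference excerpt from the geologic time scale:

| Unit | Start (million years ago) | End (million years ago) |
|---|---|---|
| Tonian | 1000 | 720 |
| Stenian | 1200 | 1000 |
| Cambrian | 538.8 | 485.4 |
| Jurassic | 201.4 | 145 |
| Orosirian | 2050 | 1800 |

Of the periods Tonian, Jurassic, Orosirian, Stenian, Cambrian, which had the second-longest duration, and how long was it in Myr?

Orosirian, 250 million years

Durations: Tonian 280; Jurassic 56.4; Orosirian 250; Stenian 200; Cambrian 53.4 Myr.
Sorted longest-first: Tonian (280), Orosirian (250), Stenian (200), Jurassic (56.4), Cambrian (53.4).
The second longest is Orosirian at 250 Myr.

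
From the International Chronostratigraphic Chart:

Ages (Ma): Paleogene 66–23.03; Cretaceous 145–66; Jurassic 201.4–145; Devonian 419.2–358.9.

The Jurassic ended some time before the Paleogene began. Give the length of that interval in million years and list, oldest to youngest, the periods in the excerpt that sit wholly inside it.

End of Jurassic = 145 Ma; start of Paleogene = 66 Ma.
Gap = 145 − 66 = 79 Myr.
Periods wholly inside 145–66 Ma: Cretaceous (145–66).

79 million years; Cretaceous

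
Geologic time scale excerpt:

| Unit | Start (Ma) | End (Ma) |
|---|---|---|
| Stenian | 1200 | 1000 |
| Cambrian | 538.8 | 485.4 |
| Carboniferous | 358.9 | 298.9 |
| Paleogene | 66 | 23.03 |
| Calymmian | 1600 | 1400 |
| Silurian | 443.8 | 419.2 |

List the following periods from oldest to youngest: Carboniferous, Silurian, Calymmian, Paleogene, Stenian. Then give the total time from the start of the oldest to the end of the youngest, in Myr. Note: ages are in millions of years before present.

From the excerpt: Carboniferous 358.9–298.9; Silurian 443.8–419.2; Calymmian 1600–1400; Paleogene 66–23.03; Stenian 1200–1000 (Ma).
Larger Ma is earlier, so the oldest is Calymmian and the youngest is Paleogene; oldest to youngest: Calymmian, Stenian, Silurian, Carboniferous, Paleogene.
Oldest start 1600 minus youngest end 23.03 gives 1576.97 Myr overall.

Calymmian, Stenian, Silurian, Carboniferous, Paleogene; total span 1576.97 Myr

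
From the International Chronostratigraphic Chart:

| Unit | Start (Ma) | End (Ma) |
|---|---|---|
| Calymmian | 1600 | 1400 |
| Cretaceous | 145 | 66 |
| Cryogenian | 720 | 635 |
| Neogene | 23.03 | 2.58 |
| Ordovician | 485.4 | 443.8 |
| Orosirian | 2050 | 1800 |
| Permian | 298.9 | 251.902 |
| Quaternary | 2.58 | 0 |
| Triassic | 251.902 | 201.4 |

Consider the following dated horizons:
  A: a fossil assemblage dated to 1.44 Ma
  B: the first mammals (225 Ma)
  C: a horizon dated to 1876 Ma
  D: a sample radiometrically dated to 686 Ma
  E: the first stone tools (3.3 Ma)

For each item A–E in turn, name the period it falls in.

A — Quaternary; B — Triassic; C — Orosirian; D — Cryogenian; E — Neogene

A: 1.44 Ma lies in 2.58–0 Ma, so Quaternary.
B: 225 Ma lies in 251.902–201.4 Ma, so Triassic.
C: 1876 Ma lies in 2050–1800 Ma, so Orosirian.
D: 686 Ma lies in 720–635 Ma, so Cryogenian.
E: 3.3 Ma lies in 23.03–2.58 Ma, so Neogene.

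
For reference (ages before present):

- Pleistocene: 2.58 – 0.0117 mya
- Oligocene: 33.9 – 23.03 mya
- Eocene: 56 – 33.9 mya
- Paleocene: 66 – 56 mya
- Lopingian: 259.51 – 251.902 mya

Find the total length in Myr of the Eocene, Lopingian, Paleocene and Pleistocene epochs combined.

42.2763 million years

Duration is start − end for each: (56 − 33.9) + (259.51 − 251.902) + (66 − 56) + (2.58 − 0.0117).
That is 22.1 + 7.608 + 10 + 2.5683, which totals 42.2763 million years.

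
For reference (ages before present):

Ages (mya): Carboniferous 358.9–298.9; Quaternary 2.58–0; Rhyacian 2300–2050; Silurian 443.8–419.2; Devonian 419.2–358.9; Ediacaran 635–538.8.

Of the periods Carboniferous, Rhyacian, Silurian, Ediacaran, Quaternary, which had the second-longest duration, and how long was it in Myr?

Start − end for each: Carboniferous 358.9 − 298.9 = 60; Rhyacian 2300 − 2050 = 250; Silurian 443.8 − 419.2 = 24.6; Ediacaran 635 − 538.8 = 96.2; Quaternary 2.58 − 0 = 2.58.
Ranking these from longest: Rhyacian > Ediacaran > Carboniferous > Silurian > Quaternary.
Position 2 in that ranking is Ediacaran, which lasted 96.2 Myr.

Ediacaran, 96.2 million years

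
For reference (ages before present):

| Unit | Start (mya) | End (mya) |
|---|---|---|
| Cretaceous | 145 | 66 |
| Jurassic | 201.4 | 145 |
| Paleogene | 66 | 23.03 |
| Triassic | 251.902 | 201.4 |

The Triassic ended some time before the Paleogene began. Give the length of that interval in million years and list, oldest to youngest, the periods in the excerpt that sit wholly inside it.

The Triassic closes at 201.4 Ma and the Paleogene opens at 66 Ma, so the interval is 201.4 − 66 = 135.4 Myr.
A period fits inside if it starts at or after 201.4 Ma and ends at or before 66 Ma; oldest first that gives Jurassic, Cretaceous.

135.4 million years; Jurassic, Cretaceous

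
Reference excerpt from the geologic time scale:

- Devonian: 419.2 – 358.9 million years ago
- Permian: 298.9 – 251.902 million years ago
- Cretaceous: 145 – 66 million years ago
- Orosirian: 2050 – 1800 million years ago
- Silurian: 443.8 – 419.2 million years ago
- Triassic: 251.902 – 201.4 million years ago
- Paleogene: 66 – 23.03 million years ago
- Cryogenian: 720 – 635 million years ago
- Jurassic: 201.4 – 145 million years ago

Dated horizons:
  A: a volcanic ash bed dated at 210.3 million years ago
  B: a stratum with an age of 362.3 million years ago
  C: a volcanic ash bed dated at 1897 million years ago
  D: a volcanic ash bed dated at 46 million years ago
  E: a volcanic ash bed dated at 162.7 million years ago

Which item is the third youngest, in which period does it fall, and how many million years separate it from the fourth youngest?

A, in the Triassic; 152 million years to B

Smaller Ma means younger, so youngest first: D 46 < E 162.7 < A 210.3 < B 362.3 < C 1897.
Counting 3 along gives A (210.3 Ma); the excerpt puts that inside the Triassic, 251.902–201.4 Ma.
Next in line is B (362.3 Ma), and 362.3 − 210.3 = 152 Myr.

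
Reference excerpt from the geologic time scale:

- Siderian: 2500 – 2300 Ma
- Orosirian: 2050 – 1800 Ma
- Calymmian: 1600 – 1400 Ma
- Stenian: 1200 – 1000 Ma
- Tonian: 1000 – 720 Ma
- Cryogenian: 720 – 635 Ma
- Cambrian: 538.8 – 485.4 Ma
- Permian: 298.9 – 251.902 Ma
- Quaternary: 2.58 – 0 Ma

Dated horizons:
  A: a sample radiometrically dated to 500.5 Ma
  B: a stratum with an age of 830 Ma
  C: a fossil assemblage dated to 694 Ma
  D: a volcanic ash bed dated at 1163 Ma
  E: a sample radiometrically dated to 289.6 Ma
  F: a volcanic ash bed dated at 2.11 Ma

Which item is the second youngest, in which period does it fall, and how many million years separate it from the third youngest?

Sorted youngest-first by Ma: F (2.11), E (289.6), A (500.5), C (694), B (830), D (1163).
The second youngest is E at 289.6 Ma, which lies in 298.9–251.902 Ma: the Permian.
The third youngest is A at 500.5 Ma; separation = |289.6 − 500.5| = 210.9 Myr.

E, in the Permian; 210.9 million years to A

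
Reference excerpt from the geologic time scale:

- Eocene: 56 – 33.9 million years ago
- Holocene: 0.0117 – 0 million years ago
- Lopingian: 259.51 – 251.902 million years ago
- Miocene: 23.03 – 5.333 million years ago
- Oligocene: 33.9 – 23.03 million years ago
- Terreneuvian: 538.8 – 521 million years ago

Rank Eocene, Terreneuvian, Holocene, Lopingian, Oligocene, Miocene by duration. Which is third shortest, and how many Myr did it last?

Start − end for each: Eocene 56 − 33.9 = 22.1; Terreneuvian 538.8 − 521 = 17.8; Holocene 0.0117 − 0 = 0.0117; Lopingian 259.51 − 251.902 = 7.608; Oligocene 33.9 − 23.03 = 10.87; Miocene 23.03 − 5.333 = 17.697.
Ranking these from shortest: Holocene < Lopingian < Oligocene < Miocene < Terreneuvian < Eocene.
Position 3 in that ranking is Oligocene, which lasted 10.87 Myr.

Oligocene, 10.87 million years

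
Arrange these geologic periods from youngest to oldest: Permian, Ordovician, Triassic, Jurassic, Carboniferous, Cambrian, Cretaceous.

Group by era (each group listed oldest first) — Paleozoic: Cambrian, Ordovician, Carboniferous, Permian; Mesozoic: Triassic, Jurassic, Cretaceous. The eras run Paleozoic → Mesozoic → Cenozoic. Concatenating the groups in that era order and then reversing gives youngest to oldest.

Cretaceous, Jurassic, Triassic, Permian, Carboniferous, Ordovician, Cambrian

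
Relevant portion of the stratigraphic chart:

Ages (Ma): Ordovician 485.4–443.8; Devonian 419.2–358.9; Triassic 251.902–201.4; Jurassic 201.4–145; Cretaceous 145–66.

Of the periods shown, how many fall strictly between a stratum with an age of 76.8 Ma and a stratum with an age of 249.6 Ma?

The older date is 249.6 Ma and the younger is 76.8 Ma.
Periods with start < 249.6 and end > 76.8 Ma: Jurassic (201.4–145).
That is 1 complete period.

1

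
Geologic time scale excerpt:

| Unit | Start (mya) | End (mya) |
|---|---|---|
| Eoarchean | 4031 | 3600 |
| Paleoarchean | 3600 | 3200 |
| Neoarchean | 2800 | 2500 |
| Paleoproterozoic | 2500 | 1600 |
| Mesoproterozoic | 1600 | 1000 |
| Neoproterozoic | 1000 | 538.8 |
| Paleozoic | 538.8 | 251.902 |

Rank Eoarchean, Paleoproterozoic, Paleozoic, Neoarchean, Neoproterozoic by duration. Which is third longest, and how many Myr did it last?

Eoarchean, 431 million years

Start − end for each: Eoarchean 4031 − 3600 = 431; Paleoproterozoic 2500 − 1600 = 900; Paleozoic 538.8 − 251.902 = 286.898; Neoarchean 2800 − 2500 = 300; Neoproterozoic 1000 − 538.8 = 461.2.
Ranking these from longest: Paleoproterozoic > Neoproterozoic > Eoarchean > Neoarchean > Paleozoic.
Position 3 in that ranking is Eoarchean, which lasted 431 Myr.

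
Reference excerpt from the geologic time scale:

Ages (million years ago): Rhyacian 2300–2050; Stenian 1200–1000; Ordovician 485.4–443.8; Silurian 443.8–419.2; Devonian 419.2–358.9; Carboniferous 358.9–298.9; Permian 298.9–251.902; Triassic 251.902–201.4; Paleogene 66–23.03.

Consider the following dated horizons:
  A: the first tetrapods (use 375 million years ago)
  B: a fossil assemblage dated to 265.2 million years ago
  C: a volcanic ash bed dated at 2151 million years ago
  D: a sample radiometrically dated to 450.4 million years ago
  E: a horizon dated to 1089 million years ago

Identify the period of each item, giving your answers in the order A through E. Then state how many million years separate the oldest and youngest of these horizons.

A: 375 Ma lies in 419.2–358.9 Ma, so Devonian.
B: 265.2 Ma lies in 298.9–251.902 Ma, so Permian.
C: 2151 Ma lies in 2300–2050 Ma, so Rhyacian.
D: 450.4 Ma lies in 485.4–443.8 Ma, so Ordovician.
E: 1089 Ma lies in 1200–1000 Ma, so Stenian.
Oldest = 2151 Ma, youngest = 265.2 Ma → span 1885.8 Myr.

A — Devonian; B — Permian; C — Rhyacian; D — Ordovician; E — Stenian; span 1885.8 million years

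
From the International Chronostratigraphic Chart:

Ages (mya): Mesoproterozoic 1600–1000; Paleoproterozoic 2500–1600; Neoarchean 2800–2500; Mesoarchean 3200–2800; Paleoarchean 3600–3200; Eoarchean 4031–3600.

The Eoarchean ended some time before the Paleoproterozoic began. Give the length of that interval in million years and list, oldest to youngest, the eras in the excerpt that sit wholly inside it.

The Eoarchean closes at 3600 Ma and the Paleoproterozoic opens at 2500 Ma, so the interval is 3600 − 2500 = 1100 Myr.
An era fits inside if it starts at or after 3600 Ma and ends at or before 2500 Ma; oldest first that gives Paleoarchean, Mesoarchean, Neoarchean.

1100 million years; Paleoarchean, Mesoarchean, Neoarchean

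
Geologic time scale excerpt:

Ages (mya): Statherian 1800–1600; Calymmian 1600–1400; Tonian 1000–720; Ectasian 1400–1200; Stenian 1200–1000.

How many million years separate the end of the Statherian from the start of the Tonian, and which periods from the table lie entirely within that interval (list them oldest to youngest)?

600 million years; Calymmian, Ectasian, Stenian

The Statherian closes at 1600 Ma and the Tonian opens at 1000 Ma, so the interval is 1600 − 1000 = 600 Myr.
A period fits inside if it starts at or after 1600 Ma and ends at or before 1000 Ma; oldest first that gives Calymmian, Ectasian, Stenian.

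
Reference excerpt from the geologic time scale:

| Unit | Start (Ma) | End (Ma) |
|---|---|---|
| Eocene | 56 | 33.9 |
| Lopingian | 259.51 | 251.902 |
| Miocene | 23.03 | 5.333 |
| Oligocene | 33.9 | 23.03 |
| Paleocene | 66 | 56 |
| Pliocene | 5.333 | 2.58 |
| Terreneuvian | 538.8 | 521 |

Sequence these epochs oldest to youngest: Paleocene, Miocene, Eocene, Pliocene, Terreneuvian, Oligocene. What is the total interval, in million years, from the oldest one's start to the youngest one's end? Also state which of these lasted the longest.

Terreneuvian → Paleocene → Eocene → Oligocene → Miocene → Pliocene; total span 536.22 Myr; longest is Eocene

From the excerpt: Paleocene 66–56; Miocene 23.03–5.333; Eocene 56–33.9; Pliocene 5.333–2.58; Terreneuvian 538.8–521; Oligocene 33.9–23.03 (Ma).
Larger Ma is earlier, so the oldest is Terreneuvian and the youngest is Pliocene; oldest to youngest: Terreneuvian, Paleocene, Eocene, Oligocene, Miocene, Pliocene.
Oldest start 538.8 minus youngest end 2.58 gives 536.22 Myr overall.
Individual lengths (start − end): Eocene 22.1; Paleocene 10; Pliocene 2.753; Terreneuvian 17.8; Miocene 17.697; Oligocene 10.87. The largest is Eocene at 22.1 Myr.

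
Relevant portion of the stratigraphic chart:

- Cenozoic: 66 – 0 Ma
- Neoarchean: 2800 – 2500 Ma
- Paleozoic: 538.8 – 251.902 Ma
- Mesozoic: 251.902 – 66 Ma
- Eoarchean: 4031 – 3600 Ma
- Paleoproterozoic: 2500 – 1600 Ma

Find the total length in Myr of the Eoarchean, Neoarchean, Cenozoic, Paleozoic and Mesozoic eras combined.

Each duration: Eoarchean = 431; Neoarchean = 300; Cenozoic = 66; Paleozoic = 286.898; Mesozoic = 185.902.
Sum: 431 + 300 + 66 + 286.898 + 185.902 = 1269.8 Myr.

1269.8 million years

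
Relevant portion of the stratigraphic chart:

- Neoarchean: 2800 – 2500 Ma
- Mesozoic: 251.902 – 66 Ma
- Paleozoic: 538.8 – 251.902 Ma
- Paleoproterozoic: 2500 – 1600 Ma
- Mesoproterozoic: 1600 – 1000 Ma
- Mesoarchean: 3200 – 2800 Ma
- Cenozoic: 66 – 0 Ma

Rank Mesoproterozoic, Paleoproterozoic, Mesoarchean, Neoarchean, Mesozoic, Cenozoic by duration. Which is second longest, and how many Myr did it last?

Start − end for each: Mesoproterozoic 1600 − 1000 = 600; Paleoproterozoic 2500 − 1600 = 900; Mesoarchean 3200 − 2800 = 400; Neoarchean 2800 − 2500 = 300; Mesozoic 251.902 − 66 = 185.902; Cenozoic 66 − 0 = 66.
Ranking these from longest: Paleoproterozoic > Mesoproterozoic > Mesoarchean > Neoarchean > Mesozoic > Cenozoic.
Position 2 in that ranking is Mesoproterozoic, which lasted 600 Myr.

Mesoproterozoic, 600 million years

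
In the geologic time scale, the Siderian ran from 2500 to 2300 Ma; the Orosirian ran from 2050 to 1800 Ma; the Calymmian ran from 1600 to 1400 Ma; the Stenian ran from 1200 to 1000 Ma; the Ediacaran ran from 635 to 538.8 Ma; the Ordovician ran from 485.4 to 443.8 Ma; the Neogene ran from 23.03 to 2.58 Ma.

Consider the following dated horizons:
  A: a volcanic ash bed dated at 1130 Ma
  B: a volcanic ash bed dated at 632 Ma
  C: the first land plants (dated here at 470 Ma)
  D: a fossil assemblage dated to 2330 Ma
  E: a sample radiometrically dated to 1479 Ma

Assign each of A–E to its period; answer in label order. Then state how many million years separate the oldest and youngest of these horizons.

A — Stenian; B — Ediacaran; C — Ordovician; D — Siderian; E — Calymmian; span 1860 million years

A: 1130 Ma lies in 1200–1000 Ma, so Stenian.
B: 632 Ma lies in 635–538.8 Ma, so Ediacaran.
C: 470 Ma lies in 485.4–443.8 Ma, so Ordovician.
D: 2330 Ma lies in 2500–2300 Ma, so Siderian.
E: 1479 Ma lies in 1600–1400 Ma, so Calymmian.
Oldest = 2330 Ma, youngest = 470 Ma → span 1860 Myr.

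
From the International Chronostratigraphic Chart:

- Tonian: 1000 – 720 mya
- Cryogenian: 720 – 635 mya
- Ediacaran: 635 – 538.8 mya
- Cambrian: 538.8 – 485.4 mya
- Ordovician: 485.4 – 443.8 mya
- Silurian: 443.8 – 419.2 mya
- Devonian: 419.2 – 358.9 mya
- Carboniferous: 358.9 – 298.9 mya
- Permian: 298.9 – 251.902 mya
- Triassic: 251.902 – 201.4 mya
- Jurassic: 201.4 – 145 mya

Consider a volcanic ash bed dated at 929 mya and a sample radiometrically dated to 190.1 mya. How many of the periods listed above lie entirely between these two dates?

9

The older date is 929 Ma and the younger is 190.1 Ma.
Periods with start < 929 and end > 190.1 Ma: Cryogenian (720–635), Ediacaran (635–538.8), Cambrian (538.8–485.4), Ordovician (485.4–443.8), Silurian (443.8–419.2), Devonian (419.2–358.9), Carboniferous (358.9–298.9), Permian (298.9–251.902), Triassic (251.902–201.4).
That is 9 complete periods.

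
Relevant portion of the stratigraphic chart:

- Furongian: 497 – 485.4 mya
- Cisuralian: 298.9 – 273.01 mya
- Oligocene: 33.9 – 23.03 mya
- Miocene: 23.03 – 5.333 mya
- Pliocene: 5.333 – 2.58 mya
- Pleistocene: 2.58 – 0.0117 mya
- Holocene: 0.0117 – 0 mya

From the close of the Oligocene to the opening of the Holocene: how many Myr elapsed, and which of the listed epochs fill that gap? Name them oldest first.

End of Oligocene = 23.03 Ma; start of Holocene = 0.0117 Ma.
Gap = 23.03 − 0.0117 = 23.0183 Myr.
Epochs wholly inside 23.03–0.0117 Ma: Miocene (23.03–5.333), Pliocene (5.333–2.58), Pleistocene (2.58–0.0117).

23.0183 million years; Miocene, Pliocene, Pleistocene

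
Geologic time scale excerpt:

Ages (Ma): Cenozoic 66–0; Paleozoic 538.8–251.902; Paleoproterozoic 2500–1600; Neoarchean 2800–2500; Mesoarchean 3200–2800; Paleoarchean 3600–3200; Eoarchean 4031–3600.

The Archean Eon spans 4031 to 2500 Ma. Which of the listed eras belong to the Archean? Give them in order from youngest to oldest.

Eras with both bounds inside 4031–2500 Ma: Neoarchean (2800–2500), Mesoarchean (3200–2800), Paleoarchean (3600–3200), Eoarchean (4031–3600).

Neoarchean, Mesoarchean, Paleoarchean, Eoarchean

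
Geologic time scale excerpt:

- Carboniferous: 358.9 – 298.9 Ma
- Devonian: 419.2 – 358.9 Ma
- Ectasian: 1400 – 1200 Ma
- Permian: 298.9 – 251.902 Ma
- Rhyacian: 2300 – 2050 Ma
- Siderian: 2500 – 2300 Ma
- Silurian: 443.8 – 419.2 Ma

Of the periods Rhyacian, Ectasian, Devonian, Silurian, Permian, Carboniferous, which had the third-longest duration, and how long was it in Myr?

Start − end for each: Rhyacian 2300 − 2050 = 250; Ectasian 1400 − 1200 = 200; Devonian 419.2 − 358.9 = 60.3; Silurian 443.8 − 419.2 = 24.6; Permian 298.9 − 251.902 = 46.998; Carboniferous 358.9 − 298.9 = 60.
Ranking these from longest: Rhyacian > Ectasian > Devonian > Carboniferous > Permian > Silurian.
Position 3 in that ranking is Devonian, which lasted 60.3 Myr.

Devonian, 60.3 million years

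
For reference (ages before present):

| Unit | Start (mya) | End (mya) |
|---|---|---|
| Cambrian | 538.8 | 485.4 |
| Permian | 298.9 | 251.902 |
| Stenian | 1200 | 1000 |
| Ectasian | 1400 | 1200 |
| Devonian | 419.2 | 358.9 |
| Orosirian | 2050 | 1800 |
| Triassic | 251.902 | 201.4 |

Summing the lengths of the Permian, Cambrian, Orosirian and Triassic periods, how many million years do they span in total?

Each duration: Permian = 46.998; Cambrian = 53.4; Orosirian = 250; Triassic = 50.502.
Sum: 46.998 + 53.4 + 250 + 50.502 = 400.9 Myr.

400.9 million years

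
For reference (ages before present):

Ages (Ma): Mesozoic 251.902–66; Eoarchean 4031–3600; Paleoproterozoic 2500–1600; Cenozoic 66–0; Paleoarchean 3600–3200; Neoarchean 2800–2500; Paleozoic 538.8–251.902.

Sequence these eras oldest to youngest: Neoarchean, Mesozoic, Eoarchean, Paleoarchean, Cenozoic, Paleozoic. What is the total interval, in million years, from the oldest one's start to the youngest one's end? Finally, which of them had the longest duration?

From the excerpt: Neoarchean 2800–2500; Mesozoic 251.902–66; Eoarchean 4031–3600; Paleoarchean 3600–3200; Cenozoic 66–0; Paleozoic 538.8–251.902 (Ma).
Larger Ma is earlier, so the oldest is Eoarchean and the youngest is Cenozoic; oldest to youngest: Eoarchean, Paleoarchean, Neoarchean, Paleozoic, Mesozoic, Cenozoic.
Oldest start 4031 minus youngest end 0 gives 4031 Myr overall.
Individual lengths (start − end): Cenozoic 66; Mesozoic 185.902; Paleozoic 286.898; Paleoarchean 400; Eoarchean 431; Neoarchean 300. The largest is Eoarchean at 431 Myr.

Eoarchean, Paleoarchean, Neoarchean, Paleozoic, Mesozoic, Cenozoic; total span 4031 Myr; longest is Eoarchean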